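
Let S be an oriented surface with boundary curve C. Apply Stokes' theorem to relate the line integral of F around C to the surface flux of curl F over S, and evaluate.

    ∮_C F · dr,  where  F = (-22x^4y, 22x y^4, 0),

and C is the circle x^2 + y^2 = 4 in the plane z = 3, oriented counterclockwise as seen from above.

Let S be the flat disk x^2 + y^2 ≤ 4 in the plane z = 3, with upward unit normal n̂ = ẑ. By Stokes' theorem,

    ∮_C F · dr = ∬_S (∇ × F) · n̂ dS = ∬_D (curl F)_z dA,

where D is the disk x^2 + y^2 ≤ 4.

Compute the curl of F = (-22x^4y, 22x y^4, 0):
    (∇ × F)_x = ∂F_z/∂y - ∂F_y/∂z = 0,
    (∇ × F)_y = ∂F_x/∂z - ∂F_z/∂x = 0,
    (∇ × F)_z = ∂F_y/∂x - ∂F_x/∂y = 22x^4 + 22y^4.

On z = 3, (curl F)_z = 22x^4 + 22y^4.

Convert to polar (x = r cos θ, y = r sin θ, dA = r dr dθ); the integrand becomes 22r^4(sin(θ)^4 + cos(θ)^4), so

    ∬_D (curl F)_z dA = ∫_0^{2π} ∫_0^{2} (22r^4(sin(θ)^4 + cos(θ)^4)) · r dr dθ.

Inner (r from 0 to 2): 704sin(θ)^4/3 + 704cos(θ)^4/3.
Outer (θ from 0 to 2π): 352π.

Therefore ∮_C F · dr = 352π.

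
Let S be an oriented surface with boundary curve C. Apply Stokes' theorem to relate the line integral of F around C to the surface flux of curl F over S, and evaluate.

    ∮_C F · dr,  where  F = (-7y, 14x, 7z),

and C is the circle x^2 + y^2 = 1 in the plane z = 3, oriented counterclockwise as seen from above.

Let S be the flat disk x^2 + y^2 ≤ 1 in the plane z = 3, with upward unit normal n̂ = ẑ. By Stokes' theorem,

    ∮_C F · dr = ∬_S (∇ × F) · n̂ dS = ∬_D (curl F)_z dA,

where D is the disk x^2 + y^2 ≤ 1.

Compute the curl of F = (-7y, 14x, 7z):
    (∇ × F)_x = ∂F_z/∂y - ∂F_y/∂z = 0,
    (∇ × F)_y = ∂F_x/∂z - ∂F_z/∂x = 0,
    (∇ × F)_z = ∂F_y/∂x - ∂F_x/∂y = 21.

On z = 3, (curl F)_z = 21.

Convert to polar (x = r cos θ, y = r sin θ, dA = r dr dθ); the integrand becomes 21, so

    ∬_D (curl F)_z dA = ∫_0^{2π} ∫_0^{1} (21) · r dr dθ.

Inner (r from 0 to 1): 21/2.
Outer (θ from 0 to 2π): 21π.

Therefore ∮_C F · dr = 21π.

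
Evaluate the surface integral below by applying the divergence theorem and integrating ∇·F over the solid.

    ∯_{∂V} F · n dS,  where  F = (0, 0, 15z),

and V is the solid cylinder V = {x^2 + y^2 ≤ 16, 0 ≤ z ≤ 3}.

By the divergence theorem,

    ∯_{∂V} F · n dS = ∭_V (∇ · F) dV.

Compute the divergence:
    ∇ · F = ∂F_x/∂x + ∂F_y/∂y + ∂F_z/∂z = 0 + 0 + 15 = 15.

In cylindrical coordinates, x = r cos(θ), y = r sin(θ), z = z, dV = r dr dθ dz, with 0 ≤ r ≤ 4, 0 ≤ θ ≤ 2π, 0 ≤ z ≤ 3.

The integrand, after substitution and multiplying by the volume element, becomes (15) · r, so

    ∭_V (∇·F) dV = ∫_0^{2π} ∫_0^{4} ∫_0^{3} (15) · r dz dr dθ.

Inner (z from 0 to 3): 45r.
Middle (r from 0 to 4): 360.
Outer (θ from 0 to 2π): 720π.

Therefore ∯_{∂V} F · n dS = 720π.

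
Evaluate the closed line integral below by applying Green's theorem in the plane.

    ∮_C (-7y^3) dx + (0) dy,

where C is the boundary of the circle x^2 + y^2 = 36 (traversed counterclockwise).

Green's theorem converts the closed line integral into a double integral over the enclosed region D:

    ∮_C P dx + Q dy = ∬_D (∂Q/∂x - ∂P/∂y) dA.

Here P = -7y^3, Q = 0, so

    ∂Q/∂x = 0,    ∂P/∂y = -21y^2,
    ∂Q/∂x - ∂P/∂y = 21y^2.

D is the region x^2 + y^2 ≤ 36. Evaluating the double integral:

In polar coordinates (x = r cos θ, y = r sin θ, dA = r dr dθ) the integrand becomes 21r^2sin(θ)^2, so

    ∬_D (21y^2) dA = ∫_0^{2π} ∫_0^{6} (21r^2sin(θ)^2) · r dr dθ.

Inner (r from 0 to 6): 6804sin(θ)^2.
Outer (θ from 0 to 2π): 6804π.

Therefore ∮_C P dx + Q dy = 6804π.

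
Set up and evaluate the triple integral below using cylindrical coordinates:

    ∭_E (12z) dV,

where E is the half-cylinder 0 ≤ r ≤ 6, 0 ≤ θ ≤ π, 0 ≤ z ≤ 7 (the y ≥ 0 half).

In cylindrical coordinates, x = r cos(θ), y = r sin(θ), z = z, and dV = r dr dθ dz.

The integrand becomes 12z, so

    ∭_E (12z) dV = ∫_{0}^{π} ∫_{0}^{6} ∫_{0}^{7} (12z) · r dz dr dθ.

Inner (z): 294r.
Middle (r from 0 to 6): 5292.
Outer (θ): 5292π.

Therefore the triple integral equals 5292π.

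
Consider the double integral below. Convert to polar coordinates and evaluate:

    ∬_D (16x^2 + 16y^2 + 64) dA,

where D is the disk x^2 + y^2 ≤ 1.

The region D is 0 ≤ r ≤ 1, 0 ≤ θ ≤ 2π in polar coordinates, where x = r cos(θ), y = r sin(θ), and dA = r dr dθ.

Under the substitution, the integrand becomes 16r^2 + 64, so

    ∬_D (16x^2 + 16y^2 + 64) dA = ∫_{0}^{2π} ∫_{0}^{1} (16r^2 + 64) · r dr dθ.

Inner integral (in r): ∫_{0}^{1} (16r^2 + 64) · r dr = 36.

Outer integral (in θ): ∫_{0}^{2π} (36) dθ = 72π.

Therefore ∬_D (16x^2 + 16y^2 + 64) dA = 72π.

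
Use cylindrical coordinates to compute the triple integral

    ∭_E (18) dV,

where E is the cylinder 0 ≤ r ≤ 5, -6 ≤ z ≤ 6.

In cylindrical coordinates, x = r cos(θ), y = r sin(θ), z = z, and dV = r dr dθ dz.

The integrand becomes 18, so

    ∭_E (18) dV = ∫_{0}^{2π} ∫_{0}^{5} ∫_{-6}^{6} (18) · r dz dr dθ.

Inner (z): 216r.
Middle (r from 0 to 5): 2700.
Outer (θ): 5400π.

Therefore the triple integral equals 5400π.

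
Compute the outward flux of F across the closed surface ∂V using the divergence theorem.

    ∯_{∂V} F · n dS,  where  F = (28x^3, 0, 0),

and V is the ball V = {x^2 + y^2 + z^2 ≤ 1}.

By the divergence theorem,

    ∯_{∂V} F · n dS = ∭_V (∇ · F) dV.

Compute the divergence:
    ∇ · F = ∂F_x/∂x + ∂F_y/∂y + ∂F_z/∂z = 84x^2 + 0 + 0 = 84x^2.

In spherical coordinates, x = ρ sin(φ) cos(θ), y = ρ sin(φ) sin(θ), z = ρ cos(φ), dV = ρ^2 sin(φ) dρ dφ dθ, with 0 ≤ ρ ≤ 1, 0 ≤ φ ≤ π, 0 ≤ θ ≤ 2π.

The integrand, after substitution and multiplying by the volume element, becomes (84ρ^2sin(φ)^2cos(θ)^2) · ρ^2 sin(φ), so

    ∭_V (∇·F) dV = ∫_0^{2π} ∫_0^{π} ∫_0^{1} (84ρ^2sin(φ)^2cos(θ)^2) · ρ^2 sin(φ) dρ dφ dθ.

Inner (ρ from 0 to 1): 84sin(φ)^3cos(θ)^2/5.
Middle (φ from 0 to π): 112cos(θ)^2/5.
Outer (θ from 0 to 2π): 112π/5.

Therefore ∯_{∂V} F · n dS = 112π/5.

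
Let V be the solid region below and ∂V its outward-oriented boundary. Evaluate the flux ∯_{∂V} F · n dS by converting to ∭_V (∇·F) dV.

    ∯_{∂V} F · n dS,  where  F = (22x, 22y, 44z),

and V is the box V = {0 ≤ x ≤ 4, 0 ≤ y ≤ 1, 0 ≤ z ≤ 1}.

By the divergence theorem,

    ∯_{∂V} F · n dS = ∭_V (∇ · F) dV.

Compute the divergence:
    ∇ · F = ∂F_x/∂x + ∂F_y/∂y + ∂F_z/∂z = 22 + 22 + 44 = 88.

V is a rectangular box, so dV = dx dy dz with 0 ≤ x ≤ 4, 0 ≤ y ≤ 1, 0 ≤ z ≤ 1.

Integrate (88) over V as an iterated integral:

    ∭_V (∇·F) dV = ∫_0^{4} ∫_0^{1} ∫_0^{1} (88) dz dy dx.

Inner (z from 0 to 1): 88.
Middle (y from 0 to 1): 88.
Outer (x from 0 to 4): 352.

Therefore ∯_{∂V} F · n dS = 352.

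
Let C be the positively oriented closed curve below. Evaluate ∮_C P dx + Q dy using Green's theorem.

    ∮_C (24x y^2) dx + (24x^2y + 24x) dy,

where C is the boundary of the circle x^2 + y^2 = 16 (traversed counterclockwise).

Green's theorem converts the closed line integral into a double integral over the enclosed region D:

    ∮_C P dx + Q dy = ∬_D (∂Q/∂x - ∂P/∂y) dA.

Here P = 24x y^2, Q = 24x^2y + 24x, so

    ∂Q/∂x = 48x y + 24,    ∂P/∂y = 48x y,
    ∂Q/∂x - ∂P/∂y = 24.

D is the region x^2 + y^2 ≤ 16. Evaluating the double integral:

In polar coordinates (x = r cos θ, y = r sin θ, dA = r dr dθ) the integrand becomes 24, so

    ∬_D (24) dA = ∫_0^{2π} ∫_0^{4} (24) · r dr dθ.

Inner (r from 0 to 4): 192.
Outer (θ from 0 to 2π): 384π.

Therefore ∮_C P dx + Q dy = 384π.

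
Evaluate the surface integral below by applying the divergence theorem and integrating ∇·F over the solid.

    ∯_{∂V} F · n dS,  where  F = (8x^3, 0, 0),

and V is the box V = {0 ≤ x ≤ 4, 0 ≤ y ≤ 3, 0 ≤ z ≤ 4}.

By the divergence theorem,

    ∯_{∂V} F · n dS = ∭_V (∇ · F) dV.

Compute the divergence:
    ∇ · F = ∂F_x/∂x + ∂F_y/∂y + ∂F_z/∂z = 24x^2 + 0 + 0 = 24x^2.

V is a rectangular box, so dV = dx dy dz with 0 ≤ x ≤ 4, 0 ≤ y ≤ 3, 0 ≤ z ≤ 4.

Integrate (24x^2) over V as an iterated integral:

    ∭_V (∇·F) dV = ∫_0^{4} ∫_0^{3} ∫_0^{4} (24x^2) dz dy dx.

Inner (z from 0 to 4): 96x^2.
Middle (y from 0 to 3): 288x^2.
Outer (x from 0 to 4): 6144.

Therefore ∯_{∂V} F · n dS = 6144.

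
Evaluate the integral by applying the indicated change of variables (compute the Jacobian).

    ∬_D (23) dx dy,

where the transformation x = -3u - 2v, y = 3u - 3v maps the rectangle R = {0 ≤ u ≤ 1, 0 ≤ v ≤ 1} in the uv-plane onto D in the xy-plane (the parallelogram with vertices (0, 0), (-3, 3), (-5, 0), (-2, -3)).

Compute the Jacobian determinant of (x, y) with respect to (u, v):

    ∂(x,y)/∂(u,v) = | -3  -2 | = (-3)(-3) - (-2)(3) = 15.
                   | 3  -3 |

Its absolute value is |J| = 15 (the area scaling factor).

Substituting x = -3u - 2v, y = 3u - 3v into the integrand,

    23 → 23,

so the integral becomes

    ∬_R (23) · |J| du dv = ∫_0^1 ∫_0^1 (345) dv du.

Inner (v): 345.
Outer (u): 345.

Therefore ∬_D (23) dx dy = 345.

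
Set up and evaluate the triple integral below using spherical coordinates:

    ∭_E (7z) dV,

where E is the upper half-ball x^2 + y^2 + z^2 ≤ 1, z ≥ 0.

In spherical coordinates, x = ρ sin(φ) cos(θ), y = ρ sin(φ) sin(θ), z = ρ cos(φ), and dV = ρ^2 sin(φ) dρ dφ dθ.

The integrand becomes 7ρ cos(φ), so

    ∭_E (7z) dV = ∫_{0}^{2π} ∫_{0}^{π/2} ∫_{0}^{1} (7ρ cos(φ)) · ρ^2 sin(φ) dρ dφ dθ.

Inner (ρ): 7sin(2φ)/8.
Middle (φ): 7/8.
Outer (θ): 7π/4.

Therefore the triple integral equals 7π/4.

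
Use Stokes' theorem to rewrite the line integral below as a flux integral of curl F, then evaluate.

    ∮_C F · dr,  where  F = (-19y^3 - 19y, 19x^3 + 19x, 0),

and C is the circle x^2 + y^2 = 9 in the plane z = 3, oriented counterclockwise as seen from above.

Let S be the flat disk x^2 + y^2 ≤ 9 in the plane z = 3, with upward unit normal n̂ = ẑ. By Stokes' theorem,

    ∮_C F · dr = ∬_S (∇ × F) · n̂ dS = ∬_D (curl F)_z dA,

where D is the disk x^2 + y^2 ≤ 9.

Compute the curl of F = (-19y^3 - 19y, 19x^3 + 19x, 0):
    (∇ × F)_x = ∂F_z/∂y - ∂F_y/∂z = 0,
    (∇ × F)_y = ∂F_x/∂z - ∂F_z/∂x = 0,
    (∇ × F)_z = ∂F_y/∂x - ∂F_x/∂y = 57x^2 + 57y^2 + 38.

On z = 3, (curl F)_z = 57x^2 + 57y^2 + 38.

Convert to polar (x = r cos θ, y = r sin θ, dA = r dr dθ); the integrand becomes 57r^2 + 38, so

    ∬_D (curl F)_z dA = ∫_0^{2π} ∫_0^{3} (57r^2 + 38) · r dr dθ.

Inner (r from 0 to 3): 5301/4.
Outer (θ from 0 to 2π): 5301π/2.

Therefore ∮_C F · dr = 5301π/2.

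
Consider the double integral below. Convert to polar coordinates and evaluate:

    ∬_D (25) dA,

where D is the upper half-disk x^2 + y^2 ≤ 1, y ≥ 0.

The region D is 0 ≤ r ≤ 1, 0 ≤ θ ≤ π in polar coordinates, where x = r cos(θ), y = r sin(θ), and dA = r dr dθ.

Under the substitution, the integrand becomes 25, so

    ∬_D (25) dA = ∫_{0}^{π} ∫_{0}^{1} (25) · r dr dθ.

Inner integral (in r): ∫_{0}^{1} (25) · r dr = 25/2.

Outer integral (in θ): ∫_{0}^{π} (25/2) dθ = 25π/2.

Therefore ∬_D (25) dA = 25π/2.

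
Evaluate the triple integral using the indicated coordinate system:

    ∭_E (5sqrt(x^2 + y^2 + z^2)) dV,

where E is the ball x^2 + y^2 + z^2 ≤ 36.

In spherical coordinates, x = ρ sin(φ) cos(θ), y = ρ sin(φ) sin(θ), z = ρ cos(φ), and dV = ρ^2 sin(φ) dρ dφ dθ.

The integrand becomes 5ρ, so

    ∭_E (5sqrt(x^2 + y^2 + z^2)) dV = ∫_{0}^{2π} ∫_{0}^{π} ∫_{0}^{6} (5ρ) · ρ^2 sin(φ) dρ dφ dθ.

Inner (ρ): 1620sin(φ).
Middle (φ): 3240.
Outer (θ): 6480π.

Therefore the triple integral equals 6480π.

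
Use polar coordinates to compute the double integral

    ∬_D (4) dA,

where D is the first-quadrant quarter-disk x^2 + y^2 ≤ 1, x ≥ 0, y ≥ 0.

The region D is 0 ≤ r ≤ 1, 0 ≤ θ ≤ π/2 in polar coordinates, where x = r cos(θ), y = r sin(θ), and dA = r dr dθ.

Under the substitution, the integrand becomes 4, so

    ∬_D (4) dA = ∫_{0}^{π/2} ∫_{0}^{1} (4) · r dr dθ.

Inner integral (in r): ∫_{0}^{1} (4) · r dr = 2.

Outer integral (in θ): ∫_{0}^{π/2} (2) dθ = π.

Therefore ∬_D (4) dA = π.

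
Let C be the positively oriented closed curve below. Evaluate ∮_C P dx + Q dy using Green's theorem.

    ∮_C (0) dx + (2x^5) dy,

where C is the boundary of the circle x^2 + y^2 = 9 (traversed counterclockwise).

Green's theorem converts the closed line integral into a double integral over the enclosed region D:

    ∮_C P dx + Q dy = ∬_D (∂Q/∂x - ∂P/∂y) dA.

Here P = 0, Q = 2x^5, so

    ∂Q/∂x = 10x^4,    ∂P/∂y = 0,
    ∂Q/∂x - ∂P/∂y = 10x^4.

D is the region x^2 + y^2 ≤ 9. Evaluating the double integral:

In polar coordinates (x = r cos θ, y = r sin θ, dA = r dr dθ) the integrand becomes 10r^4cos(θ)^4, so

    ∬_D (10x^4) dA = ∫_0^{2π} ∫_0^{3} (10r^4cos(θ)^4) · r dr dθ.

Inner (r from 0 to 3): 1215cos(θ)^4.
Outer (θ from 0 to 2π): 3645π/4.

Therefore ∮_C P dx + Q dy = 3645π/4.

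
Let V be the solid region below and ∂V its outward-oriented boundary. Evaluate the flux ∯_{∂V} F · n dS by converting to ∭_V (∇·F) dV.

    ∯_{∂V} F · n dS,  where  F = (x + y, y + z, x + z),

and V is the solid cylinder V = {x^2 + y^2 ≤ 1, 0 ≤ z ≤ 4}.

By the divergence theorem,

    ∯_{∂V} F · n dS = ∭_V (∇ · F) dV.

Compute the divergence:
    ∇ · F = ∂F_x/∂x + ∂F_y/∂y + ∂F_z/∂z = 1 + 1 + 1 = 3.

In cylindrical coordinates, x = r cos(θ), y = r sin(θ), z = z, dV = r dr dθ dz, with 0 ≤ r ≤ 1, 0 ≤ θ ≤ 2π, 0 ≤ z ≤ 4.

The integrand, after substitution and multiplying by the volume element, becomes (3) · r, so

    ∭_V (∇·F) dV = ∫_0^{2π} ∫_0^{1} ∫_0^{4} (3) · r dz dr dθ.

Inner (z from 0 to 4): 12r.
Middle (r from 0 to 1): 6.
Outer (θ from 0 to 2π): 12π.

Therefore ∯_{∂V} F · n dS = 12π.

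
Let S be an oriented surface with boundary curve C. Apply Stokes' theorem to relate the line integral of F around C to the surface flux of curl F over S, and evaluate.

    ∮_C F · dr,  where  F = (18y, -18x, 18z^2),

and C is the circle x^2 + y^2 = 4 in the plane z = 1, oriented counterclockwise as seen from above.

Let S be the flat disk x^2 + y^2 ≤ 4 in the plane z = 1, with upward unit normal n̂ = ẑ. By Stokes' theorem,

    ∮_C F · dr = ∬_S (∇ × F) · n̂ dS = ∬_D (curl F)_z dA,

where D is the disk x^2 + y^2 ≤ 4.

Compute the curl of F = (18y, -18x, 18z^2):
    (∇ × F)_x = ∂F_z/∂y - ∂F_y/∂z = 0,
    (∇ × F)_y = ∂F_x/∂z - ∂F_z/∂x = 0,
    (∇ × F)_z = ∂F_y/∂x - ∂F_x/∂y = -36.

On z = 1, (curl F)_z = -36.

Convert to polar (x = r cos θ, y = r sin θ, dA = r dr dθ); the integrand becomes -36, so

    ∬_D (curl F)_z dA = ∫_0^{2π} ∫_0^{2} (-36) · r dr dθ.

Inner (r from 0 to 2): -72.
Outer (θ from 0 to 2π): -144π.

Therefore ∮_C F · dr = -144π.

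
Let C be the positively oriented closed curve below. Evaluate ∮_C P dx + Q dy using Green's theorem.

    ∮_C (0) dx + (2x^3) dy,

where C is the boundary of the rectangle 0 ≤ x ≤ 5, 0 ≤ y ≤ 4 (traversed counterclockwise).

Green's theorem converts the closed line integral into a double integral over the enclosed region D:

    ∮_C P dx + Q dy = ∬_D (∂Q/∂x - ∂P/∂y) dA.

Here P = 0, Q = 2x^3, so

    ∂Q/∂x = 6x^2,    ∂P/∂y = 0,
    ∂Q/∂x - ∂P/∂y = 6x^2.

D is the region 0 ≤ x ≤ 5, 0 ≤ y ≤ 4. Evaluating the double integral:

    ∬_D (6x^2) dA = ∫_0^{5} ∫_0^{4} (6x^2) dy dx.

Inner (y from 0 to 4): 24x^2.
Outer (x from 0 to 5): 1000.

Therefore ∮_C P dx + Q dy = 1000.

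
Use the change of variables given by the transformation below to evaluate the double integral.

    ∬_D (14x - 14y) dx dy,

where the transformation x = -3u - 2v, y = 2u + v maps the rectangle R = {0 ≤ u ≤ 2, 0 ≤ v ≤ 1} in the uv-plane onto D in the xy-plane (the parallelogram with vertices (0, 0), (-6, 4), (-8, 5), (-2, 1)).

Compute the Jacobian determinant of (x, y) with respect to (u, v):

    ∂(x,y)/∂(u,v) = | -3  -2 | = (-3)(1) - (-2)(2) = 1.
                   | 2  1 |

Its absolute value is |J| = 1 (the area scaling factor).

Substituting x = -3u - 2v, y = 2u + v into the integrand,

    14x - 14y → -70u - 42v,

so the integral becomes

    ∬_R (-70u - 42v) · |J| du dv = ∫_0^2 ∫_0^1 (-70u - 42v) dv du.

Inner (v): -70u - 21.
Outer (u): -182.

Therefore ∬_D (14x - 14y) dx dy = -182.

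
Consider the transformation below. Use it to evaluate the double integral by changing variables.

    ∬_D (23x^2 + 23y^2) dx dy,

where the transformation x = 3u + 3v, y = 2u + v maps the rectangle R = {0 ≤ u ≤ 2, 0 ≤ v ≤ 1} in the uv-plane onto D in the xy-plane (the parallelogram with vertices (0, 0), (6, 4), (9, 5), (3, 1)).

Compute the Jacobian determinant of (x, y) with respect to (u, v):

    ∂(x,y)/∂(u,v) = | 3  3 | = (3)(1) - (3)(2) = -3.
                   | 2  1 |

Its absolute value is |J| = 3 (the area scaling factor).

Substituting x = 3u + 3v, y = 2u + v into the integrand,

    23x^2 + 23y^2 → 299u^2 + 506u v + 230v^2,

so the integral becomes

    ∬_R (299u^2 + 506u v + 230v^2) · |J| du dv = ∫_0^2 ∫_0^1 (897u^2 + 1518u v + 690v^2) dv du.

Inner (v): 897u^2 + 759u + 230.
Outer (u): 4370.

Therefore ∬_D (23x^2 + 23y^2) dx dy = 4370.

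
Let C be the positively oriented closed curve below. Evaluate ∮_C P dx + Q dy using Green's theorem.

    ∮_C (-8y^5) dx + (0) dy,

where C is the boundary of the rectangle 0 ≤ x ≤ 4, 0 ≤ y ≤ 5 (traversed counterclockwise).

Green's theorem converts the closed line integral into a double integral over the enclosed region D:

    ∮_C P dx + Q dy = ∬_D (∂Q/∂x - ∂P/∂y) dA.

Here P = -8y^5, Q = 0, so

    ∂Q/∂x = 0,    ∂P/∂y = -40y^4,
    ∂Q/∂x - ∂P/∂y = 40y^4.

D is the region 0 ≤ x ≤ 4, 0 ≤ y ≤ 5. Evaluating the double integral:

    ∬_D (40y^4) dA = ∫_0^{4} ∫_0^{5} (40y^4) dy dx.

Inner (y from 0 to 5): 25000.
Outer (x from 0 to 4): 100000.

Therefore ∮_C P dx + Q dy = 100000.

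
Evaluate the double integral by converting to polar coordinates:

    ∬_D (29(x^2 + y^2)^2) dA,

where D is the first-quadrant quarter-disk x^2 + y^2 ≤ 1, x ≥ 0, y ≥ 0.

The region D is 0 ≤ r ≤ 1, 0 ≤ θ ≤ π/2 in polar coordinates, where x = r cos(θ), y = r sin(θ), and dA = r dr dθ.

Under the substitution, the integrand becomes 29r^4, so

    ∬_D (29(x^2 + y^2)^2) dA = ∫_{0}^{π/2} ∫_{0}^{1} (29r^4) · r dr dθ.

Inner integral (in r): ∫_{0}^{1} (29r^4) · r dr = 29/6.

Outer integral (in θ): ∫_{0}^{π/2} (29/6) dθ = 29π/12.

Therefore ∬_D (29(x^2 + y^2)^2) dA = 29π/12.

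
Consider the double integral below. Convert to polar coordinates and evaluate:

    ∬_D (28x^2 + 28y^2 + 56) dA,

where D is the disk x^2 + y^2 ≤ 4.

The region D is 0 ≤ r ≤ 2, 0 ≤ θ ≤ 2π in polar coordinates, where x = r cos(θ), y = r sin(θ), and dA = r dr dθ.

Under the substitution, the integrand becomes 28r^2 + 56, so

    ∬_D (28x^2 + 28y^2 + 56) dA = ∫_{0}^{2π} ∫_{0}^{2} (28r^2 + 56) · r dr dθ.

Inner integral (in r): ∫_{0}^{2} (28r^2 + 56) · r dr = 224.

Outer integral (in θ): ∫_{0}^{2π} (224) dθ = 448π.

Therefore ∬_D (28x^2 + 28y^2 + 56) dA = 448π.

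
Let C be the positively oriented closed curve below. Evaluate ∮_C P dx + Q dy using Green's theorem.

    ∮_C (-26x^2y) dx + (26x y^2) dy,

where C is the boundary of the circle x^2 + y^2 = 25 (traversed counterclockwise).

Green's theorem converts the closed line integral into a double integral over the enclosed region D:

    ∮_C P dx + Q dy = ∬_D (∂Q/∂x - ∂P/∂y) dA.

Here P = -26x^2y, Q = 26x y^2, so

    ∂Q/∂x = 26y^2,    ∂P/∂y = -26x^2,
    ∂Q/∂x - ∂P/∂y = 26x^2 + 26y^2.

D is the region x^2 + y^2 ≤ 25. Evaluating the double integral:

In polar coordinates (x = r cos θ, y = r sin θ, dA = r dr dθ) the integrand becomes 26r^2, so

    ∬_D (26x^2 + 26y^2) dA = ∫_0^{2π} ∫_0^{5} (26r^2) · r dr dθ.

Inner (r from 0 to 5): 8125/2.
Outer (θ from 0 to 2π): 8125π.

Therefore ∮_C P dx + Q dy = 8125π.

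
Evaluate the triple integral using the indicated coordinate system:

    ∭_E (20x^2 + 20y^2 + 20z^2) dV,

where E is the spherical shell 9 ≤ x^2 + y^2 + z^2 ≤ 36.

In spherical coordinates, x = ρ sin(φ) cos(θ), y = ρ sin(φ) sin(θ), z = ρ cos(φ), and dV = ρ^2 sin(φ) dρ dφ dθ.

The integrand becomes 20ρ^2, so

    ∭_E (20x^2 + 20y^2 + 20z^2) dV = ∫_{0}^{2π} ∫_{0}^{π} ∫_{3}^{6} (20ρ^2) · ρ^2 sin(φ) dρ dφ dθ.

Inner (ρ): 30132sin(φ).
Middle (φ): 60264.
Outer (θ): 120528π.

Therefore the triple integral equals 120528π.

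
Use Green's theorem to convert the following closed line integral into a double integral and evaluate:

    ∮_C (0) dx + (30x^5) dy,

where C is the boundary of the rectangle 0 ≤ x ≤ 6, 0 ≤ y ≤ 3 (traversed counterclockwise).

Green's theorem converts the closed line integral into a double integral over the enclosed region D:

    ∮_C P dx + Q dy = ∬_D (∂Q/∂x - ∂P/∂y) dA.

Here P = 0, Q = 30x^5, so

    ∂Q/∂x = 150x^4,    ∂P/∂y = 0,
    ∂Q/∂x - ∂P/∂y = 150x^4.

D is the region 0 ≤ x ≤ 6, 0 ≤ y ≤ 3. Evaluating the double integral:

    ∬_D (150x^4) dA = ∫_0^{6} ∫_0^{3} (150x^4) dy dx.

Inner (y from 0 to 3): 450x^4.
Outer (x from 0 to 6): 699840.

Therefore ∮_C P dx + Q dy = 699840.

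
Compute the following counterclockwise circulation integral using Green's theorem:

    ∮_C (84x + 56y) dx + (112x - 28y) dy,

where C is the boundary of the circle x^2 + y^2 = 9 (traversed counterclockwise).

Green's theorem converts the closed line integral into a double integral over the enclosed region D:

    ∮_C P dx + Q dy = ∬_D (∂Q/∂x - ∂P/∂y) dA.

Here P = 84x + 56y, Q = 112x - 28y, so

    ∂Q/∂x = 112,    ∂P/∂y = 56,
    ∂Q/∂x - ∂P/∂y = 56.

D is the region x^2 + y^2 ≤ 9. Evaluating the double integral:

In polar coordinates (x = r cos θ, y = r sin θ, dA = r dr dθ) the integrand becomes 56, so

    ∬_D (56) dA = ∫_0^{2π} ∫_0^{3} (56) · r dr dθ.

Inner (r from 0 to 3): 252.
Outer (θ from 0 to 2π): 504π.

Therefore ∮_C P dx + Q dy = 504π.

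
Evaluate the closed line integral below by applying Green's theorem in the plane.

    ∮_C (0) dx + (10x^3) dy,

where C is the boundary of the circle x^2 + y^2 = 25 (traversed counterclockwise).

Green's theorem converts the closed line integral into a double integral over the enclosed region D:

    ∮_C P dx + Q dy = ∬_D (∂Q/∂x - ∂P/∂y) dA.

Here P = 0, Q = 10x^3, so

    ∂Q/∂x = 30x^2,    ∂P/∂y = 0,
    ∂Q/∂x - ∂P/∂y = 30x^2.

D is the region x^2 + y^2 ≤ 25. Evaluating the double integral:

In polar coordinates (x = r cos θ, y = r sin θ, dA = r dr dθ) the integrand becomes 30r^2cos(θ)^2, so

    ∬_D (30x^2) dA = ∫_0^{2π} ∫_0^{5} (30r^2cos(θ)^2) · r dr dθ.

Inner (r from 0 to 5): 9375cos(θ)^2/2.
Outer (θ from 0 to 2π): 9375π/2.

Therefore ∮_C P dx + Q dy = 9375π/2.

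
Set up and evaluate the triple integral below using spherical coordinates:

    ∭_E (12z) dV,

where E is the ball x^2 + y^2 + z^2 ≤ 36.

In spherical coordinates, x = ρ sin(φ) cos(θ), y = ρ sin(φ) sin(θ), z = ρ cos(φ), and dV = ρ^2 sin(φ) dρ dφ dθ.

The integrand becomes 12ρ cos(φ), so

    ∭_E (12z) dV = ∫_{0}^{2π} ∫_{0}^{π} ∫_{0}^{6} (12ρ cos(φ)) · ρ^2 sin(φ) dρ dφ dθ.

Inner (ρ): 1944sin(2φ).
Middle (φ): 0.
Outer (θ): 0.

Therefore the triple integral equals 0.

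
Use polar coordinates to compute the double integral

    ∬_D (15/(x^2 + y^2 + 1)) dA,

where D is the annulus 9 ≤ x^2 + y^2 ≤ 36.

The region D is 3 ≤ r ≤ 6, 0 ≤ θ ≤ 2π in polar coordinates, where x = r cos(θ), y = r sin(θ), and dA = r dr dθ.

Under the substitution, the integrand becomes 15/(r^2 + 1), so

    ∬_D (15/(x^2 + y^2 + 1)) dA = ∫_{0}^{2π} ∫_{3}^{6} (15/(r^2 + 1)) · r dr dθ.

Inner integral (in r): ∫_{3}^{6} (15/(r^2 + 1)) · r dr = log(94931877133sqrt(370)/100000000).

Outer integral (in θ): ∫_{0}^{2π} (log(94931877133sqrt(370)/100000000)) dθ = log((94931877133sqrt(370)/100000000)^(2π)).

Therefore ∬_D (15/(x^2 + y^2 + 1)) dA = log((94931877133sqrt(370)/100000000)^(2π)).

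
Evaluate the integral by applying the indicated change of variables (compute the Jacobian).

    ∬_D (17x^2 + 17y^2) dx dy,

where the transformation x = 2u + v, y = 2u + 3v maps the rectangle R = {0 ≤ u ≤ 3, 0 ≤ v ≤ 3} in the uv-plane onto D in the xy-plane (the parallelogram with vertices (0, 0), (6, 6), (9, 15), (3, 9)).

Compute the Jacobian determinant of (x, y) with respect to (u, v):

    ∂(x,y)/∂(u,v) = | 2  1 | = (2)(3) - (1)(2) = 4.
                   | 2  3 |

Its absolute value is |J| = 4 (the area scaling factor).

Substituting x = 2u + v, y = 2u + 3v into the integrand,

    17x^2 + 17y^2 → 136u^2 + 272u v + 170v^2,

so the integral becomes

    ∬_R (136u^2 + 272u v + 170v^2) · |J| du dv = ∫_0^3 ∫_0^3 (544u^2 + 1088u v + 680v^2) dv du.

Inner (v): 1632u^2 + 4896u + 6120.
Outer (u): 55080.

Therefore ∬_D (17x^2 + 17y^2) dx dy = 55080.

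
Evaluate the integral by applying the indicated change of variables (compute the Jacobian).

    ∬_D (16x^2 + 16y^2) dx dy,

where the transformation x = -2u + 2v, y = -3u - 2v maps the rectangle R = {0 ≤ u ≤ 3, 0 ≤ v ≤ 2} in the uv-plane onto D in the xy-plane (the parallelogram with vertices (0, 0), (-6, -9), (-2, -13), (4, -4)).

Compute the Jacobian determinant of (x, y) with respect to (u, v):

    ∂(x,y)/∂(u,v) = | -2  2 | = (-2)(-2) - (2)(-3) = 10.
                   | -3  -2 |

Its absolute value is |J| = 10 (the area scaling factor).

Substituting x = -2u + 2v, y = -3u - 2v into the integrand,

    16x^2 + 16y^2 → 208u^2 + 64u v + 128v^2,

so the integral becomes

    ∬_R (208u^2 + 64u v + 128v^2) · |J| du dv = ∫_0^3 ∫_0^2 (2080u^2 + 640u v + 1280v^2) dv du.

Inner (v): 4160u^2 + 1280u + 10240/3.
Outer (u): 53440.

Therefore ∬_D (16x^2 + 16y^2) dx dy = 53440.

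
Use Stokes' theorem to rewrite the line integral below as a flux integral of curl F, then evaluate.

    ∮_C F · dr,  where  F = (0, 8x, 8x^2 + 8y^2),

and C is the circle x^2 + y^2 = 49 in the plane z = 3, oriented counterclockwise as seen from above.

Let S be the flat disk x^2 + y^2 ≤ 49 in the plane z = 3, with upward unit normal n̂ = ẑ. By Stokes' theorem,

    ∮_C F · dr = ∬_S (∇ × F) · n̂ dS = ∬_D (curl F)_z dA,

where D is the disk x^2 + y^2 ≤ 49.

Compute the curl of F = (0, 8x, 8x^2 + 8y^2):
    (∇ × F)_x = ∂F_z/∂y - ∂F_y/∂z = 16y,
    (∇ × F)_y = ∂F_x/∂z - ∂F_z/∂x = -16x,
    (∇ × F)_z = ∂F_y/∂x - ∂F_x/∂y = 8.

On z = 3, (curl F)_z = 8.

Convert to polar (x = r cos θ, y = r sin θ, dA = r dr dθ); the integrand becomes 8, so

    ∬_D (curl F)_z dA = ∫_0^{2π} ∫_0^{7} (8) · r dr dθ.

Inner (r from 0 to 7): 196.
Outer (θ from 0 to 2π): 392π.

Therefore ∮_C F · dr = 392π.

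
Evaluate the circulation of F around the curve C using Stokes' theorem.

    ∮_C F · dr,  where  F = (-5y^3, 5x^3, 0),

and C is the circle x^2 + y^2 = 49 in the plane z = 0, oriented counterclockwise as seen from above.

Let S be the flat disk x^2 + y^2 ≤ 49 in the plane z = 0, with upward unit normal n̂ = ẑ. By Stokes' theorem,

    ∮_C F · dr = ∬_S (∇ × F) · n̂ dS = ∬_D (curl F)_z dA,

where D is the disk x^2 + y^2 ≤ 49.

Compute the curl of F = (-5y^3, 5x^3, 0):
    (∇ × F)_x = ∂F_z/∂y - ∂F_y/∂z = 0,
    (∇ × F)_y = ∂F_x/∂z - ∂F_z/∂x = 0,
    (∇ × F)_z = ∂F_y/∂x - ∂F_x/∂y = 15x^2 + 15y^2.

On z = 0, (curl F)_z = 15x^2 + 15y^2.

Convert to polar (x = r cos θ, y = r sin θ, dA = r dr dθ); the integrand becomes 15r^2, so

    ∬_D (curl F)_z dA = ∫_0^{2π} ∫_0^{7} (15r^2) · r dr dθ.

Inner (r from 0 to 7): 36015/4.
Outer (θ from 0 to 2π): 36015π/2.

Therefore ∮_C F · dr = 36015π/2.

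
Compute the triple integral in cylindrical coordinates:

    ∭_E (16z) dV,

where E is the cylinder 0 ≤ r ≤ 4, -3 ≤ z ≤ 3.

In cylindrical coordinates, x = r cos(θ), y = r sin(θ), z = z, and dV = r dr dθ dz.

The integrand becomes 16z, so

    ∭_E (16z) dV = ∫_{0}^{2π} ∫_{0}^{4} ∫_{-3}^{3} (16z) · r dz dr dθ.

Inner (z): 0.
Middle (r from 0 to 4): 0.
Outer (θ): 0.

Therefore the triple integral equals 0.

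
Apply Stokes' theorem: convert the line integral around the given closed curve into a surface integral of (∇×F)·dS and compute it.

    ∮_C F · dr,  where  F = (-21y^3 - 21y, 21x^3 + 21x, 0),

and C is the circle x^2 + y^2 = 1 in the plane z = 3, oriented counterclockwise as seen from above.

Let S be the flat disk x^2 + y^2 ≤ 1 in the plane z = 3, with upward unit normal n̂ = ẑ. By Stokes' theorem,

    ∮_C F · dr = ∬_S (∇ × F) · n̂ dS = ∬_D (curl F)_z dA,

where D is the disk x^2 + y^2 ≤ 1.

Compute the curl of F = (-21y^3 - 21y, 21x^3 + 21x, 0):
    (∇ × F)_x = ∂F_z/∂y - ∂F_y/∂z = 0,
    (∇ × F)_y = ∂F_x/∂z - ∂F_z/∂x = 0,
    (∇ × F)_z = ∂F_y/∂x - ∂F_x/∂y = 63x^2 + 63y^2 + 42.

On z = 3, (curl F)_z = 63x^2 + 63y^2 + 42.

Convert to polar (x = r cos θ, y = r sin θ, dA = r dr dθ); the integrand becomes 63r^2 + 42, so

    ∬_D (curl F)_z dA = ∫_0^{2π} ∫_0^{1} (63r^2 + 42) · r dr dθ.

Inner (r from 0 to 1): 147/4.
Outer (θ from 0 to 2π): 147π/2.

Therefore ∮_C F · dr = 147π/2.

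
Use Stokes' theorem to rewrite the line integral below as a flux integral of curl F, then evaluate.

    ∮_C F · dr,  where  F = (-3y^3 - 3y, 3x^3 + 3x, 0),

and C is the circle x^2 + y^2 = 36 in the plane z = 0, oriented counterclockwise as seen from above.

Let S be the flat disk x^2 + y^2 ≤ 36 in the plane z = 0, with upward unit normal n̂ = ẑ. By Stokes' theorem,

    ∮_C F · dr = ∬_S (∇ × F) · n̂ dS = ∬_D (curl F)_z dA,

where D is the disk x^2 + y^2 ≤ 36.

Compute the curl of F = (-3y^3 - 3y, 3x^3 + 3x, 0):
    (∇ × F)_x = ∂F_z/∂y - ∂F_y/∂z = 0,
    (∇ × F)_y = ∂F_x/∂z - ∂F_z/∂x = 0,
    (∇ × F)_z = ∂F_y/∂x - ∂F_x/∂y = 9x^2 + 9y^2 + 6.

On z = 0, (curl F)_z = 9x^2 + 9y^2 + 6.

Convert to polar (x = r cos θ, y = r sin θ, dA = r dr dθ); the integrand becomes 9r^2 + 6, so

    ∬_D (curl F)_z dA = ∫_0^{2π} ∫_0^{6} (9r^2 + 6) · r dr dθ.

Inner (r from 0 to 6): 3024.
Outer (θ from 0 to 2π): 6048π.

Therefore ∮_C F · dr = 6048π.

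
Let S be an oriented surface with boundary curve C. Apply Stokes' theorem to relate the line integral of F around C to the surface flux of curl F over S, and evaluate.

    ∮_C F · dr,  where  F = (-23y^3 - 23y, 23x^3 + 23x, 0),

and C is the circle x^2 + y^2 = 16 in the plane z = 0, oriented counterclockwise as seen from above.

Let S be the flat disk x^2 + y^2 ≤ 16 in the plane z = 0, with upward unit normal n̂ = ẑ. By Stokes' theorem,

    ∮_C F · dr = ∬_S (∇ × F) · n̂ dS = ∬_D (curl F)_z dA,

where D is the disk x^2 + y^2 ≤ 16.

Compute the curl of F = (-23y^3 - 23y, 23x^3 + 23x, 0):
    (∇ × F)_x = ∂F_z/∂y - ∂F_y/∂z = 0,
    (∇ × F)_y = ∂F_x/∂z - ∂F_z/∂x = 0,
    (∇ × F)_z = ∂F_y/∂x - ∂F_x/∂y = 69x^2 + 69y^2 + 46.

On z = 0, (curl F)_z = 69x^2 + 69y^2 + 46.

Convert to polar (x = r cos θ, y = r sin θ, dA = r dr dθ); the integrand becomes 69r^2 + 46, so

    ∬_D (curl F)_z dA = ∫_0^{2π} ∫_0^{4} (69r^2 + 46) · r dr dθ.

Inner (r from 0 to 4): 4784.
Outer (θ from 0 to 2π): 9568π.

Therefore ∮_C F · dr = 9568π.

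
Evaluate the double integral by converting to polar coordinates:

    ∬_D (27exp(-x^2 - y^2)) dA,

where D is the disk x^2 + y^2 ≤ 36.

The region D is 0 ≤ r ≤ 6, 0 ≤ θ ≤ 2π in polar coordinates, where x = r cos(θ), y = r sin(θ), and dA = r dr dθ.

Under the substitution, the integrand becomes 27exp(-r^2), so

    ∬_D (27exp(-x^2 - y^2)) dA = ∫_{0}^{2π} ∫_{0}^{6} (27exp(-r^2)) · r dr dθ.

Inner integral (in r): ∫_{0}^{6} (27exp(-r^2)) · r dr = 27/2 - 27exp(-36)/2.

Outer integral (in θ): ∫_{0}^{2π} (27/2 - 27exp(-36)/2) dθ = -27π exp(-36) + 27π.

Therefore ∬_D (27exp(-x^2 - y^2)) dA = -27π exp(-36) + 27π.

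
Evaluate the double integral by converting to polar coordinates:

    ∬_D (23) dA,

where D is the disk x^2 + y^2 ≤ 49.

The region D is 0 ≤ r ≤ 7, 0 ≤ θ ≤ 2π in polar coordinates, where x = r cos(θ), y = r sin(θ), and dA = r dr dθ.

Under the substitution, the integrand becomes 23, so

    ∬_D (23) dA = ∫_{0}^{2π} ∫_{0}^{7} (23) · r dr dθ.

Inner integral (in r): ∫_{0}^{7} (23) · r dr = 1127/2.

Outer integral (in θ): ∫_{0}^{2π} (1127/2) dθ = 1127π.

Therefore ∬_D (23) dA = 1127π.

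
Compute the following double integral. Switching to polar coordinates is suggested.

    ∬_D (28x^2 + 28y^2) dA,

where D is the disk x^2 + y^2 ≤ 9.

The region D is 0 ≤ r ≤ 3, 0 ≤ θ ≤ 2π in polar coordinates, where x = r cos(θ), y = r sin(θ), and dA = r dr dθ.

Under the substitution, the integrand becomes 28r^2, so

    ∬_D (28x^2 + 28y^2) dA = ∫_{0}^{2π} ∫_{0}^{3} (28r^2) · r dr dθ.

Inner integral (in r): ∫_{0}^{3} (28r^2) · r dr = 567.

Outer integral (in θ): ∫_{0}^{2π} (567) dθ = 1134π.

Therefore ∬_D (28x^2 + 28y^2) dA = 1134π.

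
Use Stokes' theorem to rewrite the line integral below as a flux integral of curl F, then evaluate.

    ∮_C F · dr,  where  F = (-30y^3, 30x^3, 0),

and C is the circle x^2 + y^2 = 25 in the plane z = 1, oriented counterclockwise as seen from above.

Let S be the flat disk x^2 + y^2 ≤ 25 in the plane z = 1, with upward unit normal n̂ = ẑ. By Stokes' theorem,

    ∮_C F · dr = ∬_S (∇ × F) · n̂ dS = ∬_D (curl F)_z dA,

where D is the disk x^2 + y^2 ≤ 25.

Compute the curl of F = (-30y^3, 30x^3, 0):
    (∇ × F)_x = ∂F_z/∂y - ∂F_y/∂z = 0,
    (∇ × F)_y = ∂F_x/∂z - ∂F_z/∂x = 0,
    (∇ × F)_z = ∂F_y/∂x - ∂F_x/∂y = 90x^2 + 90y^2.

On z = 1, (curl F)_z = 90x^2 + 90y^2.

Convert to polar (x = r cos θ, y = r sin θ, dA = r dr dθ); the integrand becomes 90r^2, so

    ∬_D (curl F)_z dA = ∫_0^{2π} ∫_0^{5} (90r^2) · r dr dθ.

Inner (r from 0 to 5): 28125/2.
Outer (θ from 0 to 2π): 28125π.

Therefore ∮_C F · dr = 28125π.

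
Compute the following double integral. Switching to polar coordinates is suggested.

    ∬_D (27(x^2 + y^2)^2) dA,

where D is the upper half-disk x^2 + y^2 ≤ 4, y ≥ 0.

The region D is 0 ≤ r ≤ 2, 0 ≤ θ ≤ π in polar coordinates, where x = r cos(θ), y = r sin(θ), and dA = r dr dθ.

Under the substitution, the integrand becomes 27r^4, so

    ∬_D (27(x^2 + y^2)^2) dA = ∫_{0}^{π} ∫_{0}^{2} (27r^4) · r dr dθ.

Inner integral (in r): ∫_{0}^{2} (27r^4) · r dr = 288.

Outer integral (in θ): ∫_{0}^{π} (288) dθ = 288π.

Therefore ∬_D (27(x^2 + y^2)^2) dA = 288π.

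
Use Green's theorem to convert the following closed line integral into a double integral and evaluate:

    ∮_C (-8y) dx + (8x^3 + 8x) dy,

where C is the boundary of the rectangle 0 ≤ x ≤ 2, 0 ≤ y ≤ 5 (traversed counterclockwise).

Green's theorem converts the closed line integral into a double integral over the enclosed region D:

    ∮_C P dx + Q dy = ∬_D (∂Q/∂x - ∂P/∂y) dA.

Here P = -8y, Q = 8x^3 + 8x, so

    ∂Q/∂x = 24x^2 + 8,    ∂P/∂y = -8,
    ∂Q/∂x - ∂P/∂y = 24x^2 + 16.

D is the region 0 ≤ x ≤ 2, 0 ≤ y ≤ 5. Evaluating the double integral:

    ∬_D (24x^2 + 16) dA = ∫_0^{2} ∫_0^{5} (24x^2 + 16) dy dx.

Inner (y from 0 to 5): 120x^2 + 80.
Outer (x from 0 to 2): 480.

Therefore ∮_C P dx + Q dy = 480.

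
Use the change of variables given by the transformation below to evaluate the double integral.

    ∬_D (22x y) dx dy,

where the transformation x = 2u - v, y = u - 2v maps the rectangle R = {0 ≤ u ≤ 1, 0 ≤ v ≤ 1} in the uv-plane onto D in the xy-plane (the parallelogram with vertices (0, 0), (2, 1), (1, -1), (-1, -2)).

Compute the Jacobian determinant of (x, y) with respect to (u, v):

    ∂(x,y)/∂(u,v) = | 2  -1 | = (2)(-2) - (-1)(1) = -3.
                   | 1  -2 |

Its absolute value is |J| = 3 (the area scaling factor).

Substituting x = 2u - v, y = u - 2v into the integrand,

    22x y → 44u^2 - 110u v + 44v^2,

so the integral becomes

    ∬_R (44u^2 - 110u v + 44v^2) · |J| du dv = ∫_0^1 ∫_0^1 (132u^2 - 330u v + 132v^2) dv du.

Inner (v): 132u^2 - 165u + 44.
Outer (u): 11/2.

Therefore ∬_D (22x y) dx dy = 11/2.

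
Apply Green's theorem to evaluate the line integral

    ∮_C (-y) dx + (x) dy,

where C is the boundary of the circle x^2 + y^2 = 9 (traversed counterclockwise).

Green's theorem converts the closed line integral into a double integral over the enclosed region D:

    ∮_C P dx + Q dy = ∬_D (∂Q/∂x - ∂P/∂y) dA.

Here P = -y, Q = x, so

    ∂Q/∂x = 1,    ∂P/∂y = -1,
    ∂Q/∂x - ∂P/∂y = 2.

D is the region x^2 + y^2 ≤ 9. Evaluating the double integral:

In polar coordinates (x = r cos θ, y = r sin θ, dA = r dr dθ) the integrand becomes 2, so

    ∬_D (2) dA = ∫_0^{2π} ∫_0^{3} (2) · r dr dθ.

Inner (r from 0 to 3): 9.
Outer (θ from 0 to 2π): 18π.

Therefore ∮_C P dx + Q dy = 18π.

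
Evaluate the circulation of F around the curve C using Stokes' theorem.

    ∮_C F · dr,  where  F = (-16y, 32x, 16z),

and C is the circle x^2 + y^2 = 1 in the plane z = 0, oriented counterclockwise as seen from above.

Let S be the flat disk x^2 + y^2 ≤ 1 in the plane z = 0, with upward unit normal n̂ = ẑ. By Stokes' theorem,

    ∮_C F · dr = ∬_S (∇ × F) · n̂ dS = ∬_D (curl F)_z dA,

where D is the disk x^2 + y^2 ≤ 1.

Compute the curl of F = (-16y, 32x, 16z):
    (∇ × F)_x = ∂F_z/∂y - ∂F_y/∂z = 0,
    (∇ × F)_y = ∂F_x/∂z - ∂F_z/∂x = 0,
    (∇ × F)_z = ∂F_y/∂x - ∂F_x/∂y = 48.

On z = 0, (curl F)_z = 48.

Convert to polar (x = r cos θ, y = r sin θ, dA = r dr dθ); the integrand becomes 48, so

    ∬_D (curl F)_z dA = ∫_0^{2π} ∫_0^{1} (48) · r dr dθ.

Inner (r from 0 to 1): 24.
Outer (θ from 0 to 2π): 48π.

Therefore ∮_C F · dr = 48π.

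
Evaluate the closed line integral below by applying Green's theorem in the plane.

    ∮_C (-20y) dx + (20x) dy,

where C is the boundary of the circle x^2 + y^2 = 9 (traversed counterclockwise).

Green's theorem converts the closed line integral into a double integral over the enclosed region D:

    ∮_C P dx + Q dy = ∬_D (∂Q/∂x - ∂P/∂y) dA.

Here P = -20y, Q = 20x, so

    ∂Q/∂x = 20,    ∂P/∂y = -20,
    ∂Q/∂x - ∂P/∂y = 40.

D is the region x^2 + y^2 ≤ 9. Evaluating the double integral:

In polar coordinates (x = r cos θ, y = r sin θ, dA = r dr dθ) the integrand becomes 40, so

    ∬_D (40) dA = ∫_0^{2π} ∫_0^{3} (40) · r dr dθ.

Inner (r from 0 to 3): 180.
Outer (θ from 0 to 2π): 360π.

Therefore ∮_C P dx + Q dy = 360π.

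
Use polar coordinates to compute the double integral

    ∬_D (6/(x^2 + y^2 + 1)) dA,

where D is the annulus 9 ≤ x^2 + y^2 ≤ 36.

The region D is 3 ≤ r ≤ 6, 0 ≤ θ ≤ 2π in polar coordinates, where x = r cos(θ), y = r sin(θ), and dA = r dr dθ.

Under the substitution, the integrand becomes 6/(r^2 + 1), so

    ∬_D (6/(x^2 + y^2 + 1)) dA = ∫_{0}^{2π} ∫_{3}^{6} (6/(r^2 + 1)) · r dr dθ.

Inner integral (in r): ∫_{3}^{6} (6/(r^2 + 1)) · r dr = log(50653/1000).

Outer integral (in θ): ∫_{0}^{2π} (log(50653/1000)) dθ = log((50653/1000)^(2π)).

Therefore ∬_D (6/(x^2 + y^2 + 1)) dA = log((50653/1000)^(2π)).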